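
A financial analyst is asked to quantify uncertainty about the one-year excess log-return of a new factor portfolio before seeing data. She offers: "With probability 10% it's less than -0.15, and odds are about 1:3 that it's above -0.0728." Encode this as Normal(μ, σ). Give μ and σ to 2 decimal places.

μ = -0.10, σ = 0.04

For Normal(μ,σ), the p-quantile is μ + z_p·σ. Here z_{0.1} = -1.282, z_{0.75} = 0.6745.
So -0.15 = μ − 1.282σ and -0.0728 = μ + 0.6745σ.
Subtracting: σ = (-0.0728 − -0.15)/(0.6745 − (-1.282)) = 0.04.
Then μ = -0.15 − (-1.282)·0.04 = -0.10.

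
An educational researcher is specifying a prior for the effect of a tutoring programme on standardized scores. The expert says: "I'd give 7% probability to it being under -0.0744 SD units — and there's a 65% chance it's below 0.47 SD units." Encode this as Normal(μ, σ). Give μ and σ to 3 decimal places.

μ = 0.357, σ = 0.293

For Normal(μ,σ), the p-quantile is μ + z_p·σ. Here z_{0.07} = -1.476, z_{0.65} = 0.3853.
So -0.0744 = μ − 1.476σ and 0.47 = μ + 0.3853σ.
Subtracting: σ = (0.47 − -0.0744)/(0.3853 − (-1.476)) = 0.293.
Then μ = -0.0744 − (-1.476)·0.293 = 0.357.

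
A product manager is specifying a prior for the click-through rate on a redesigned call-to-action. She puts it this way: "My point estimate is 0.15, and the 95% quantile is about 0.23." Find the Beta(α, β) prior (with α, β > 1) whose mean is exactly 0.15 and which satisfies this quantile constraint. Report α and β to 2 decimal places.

α ≈ 9.30, β ≈ 52.68

With mean 0.15 fixed, write α = 0.15s, β = 0.85s where s = α+β.
Need P(θ < 0.23) = 0.95 under Beta(0.15s, 0.85s). Normal approximation: (q−m)/√(m(1−m)/s) ≈ z_{0.95} = 1.64, so s ≈ 0.15·0.85·(1.64)²/(0.23−0.15)² = 53.9.
At s = 53.9: P(θ<0.23) ≈ 0.939. Adjusting to match 0.95 gives s ≈ 61.98.
So α = 0.15·61.98 ≈ 9.30, β = 0.85·61.98 ≈ 52.68.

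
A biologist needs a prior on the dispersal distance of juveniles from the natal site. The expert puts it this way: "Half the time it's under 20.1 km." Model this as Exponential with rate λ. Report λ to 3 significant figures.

λ ≈ 0.0345

Exponential median = ln 2 / λ, so λ = ln 2 / 20.1 = 0.0345.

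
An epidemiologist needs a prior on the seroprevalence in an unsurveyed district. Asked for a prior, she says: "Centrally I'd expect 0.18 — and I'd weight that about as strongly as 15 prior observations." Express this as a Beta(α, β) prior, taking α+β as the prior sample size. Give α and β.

α = 2.7, β = 12.3

Under the effective-sample-size interpretation, Beta(α, β) has prior mean α/(α+β) and prior sample size α+β.
So α+β = 15 and α/(α+β) = 0.18, giving α = 0.18·15 = 2.7 and β = 15 − 2.7 = 12.3.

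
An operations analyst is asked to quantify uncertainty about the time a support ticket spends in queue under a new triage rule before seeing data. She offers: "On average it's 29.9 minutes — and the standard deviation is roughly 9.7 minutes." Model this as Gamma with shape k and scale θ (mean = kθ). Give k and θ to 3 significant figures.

For Gamma(k, scale θ): mean = kθ, variance = kθ², so CV = 1/√k.
CV = SD/mean = 9.7/29.9 = 0.3244, hence k = 1/CV² = 9.5.
Then θ = mean/k = 29.9/9.5 = 3.15.

k ≈ 9.5, θ ≈ 3.15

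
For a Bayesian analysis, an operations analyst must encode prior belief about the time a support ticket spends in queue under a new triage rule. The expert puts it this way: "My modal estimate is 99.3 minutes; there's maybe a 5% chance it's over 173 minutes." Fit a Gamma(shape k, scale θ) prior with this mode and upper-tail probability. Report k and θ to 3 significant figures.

Gamma(k,θ) with k>1 has mode (k−1)θ, so θ = 99.3/(k−1).
Need P(X < 173) = 0.95 with θ tied to k this way. Start at k = 2, θ = 99.3: P(X<173) ≈ 0.520.
Too low — raise k to concentrate. Iterating converges to k ≈ 10.1.
Then θ = 99.3/(10.1−1) ≈ 11.

k ≈ 10.1, θ ≈ 11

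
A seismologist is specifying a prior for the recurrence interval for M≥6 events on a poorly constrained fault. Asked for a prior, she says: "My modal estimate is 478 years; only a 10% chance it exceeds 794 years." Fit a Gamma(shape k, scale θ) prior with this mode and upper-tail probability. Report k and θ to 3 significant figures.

k ≈ 8.33, θ ≈ 65.2

Gamma(k,θ) with k>1 has mode (k−1)θ, so θ = 478/(k−1).
Need P(X < 794) = 0.9 with θ tied to k this way. Start at k = 2, θ = 478: P(X<794) ≈ 0.495.
Too low — raise k to concentrate. Iterating converges to k ≈ 8.33.
Then θ = 478/(8.33−1) ≈ 65.2.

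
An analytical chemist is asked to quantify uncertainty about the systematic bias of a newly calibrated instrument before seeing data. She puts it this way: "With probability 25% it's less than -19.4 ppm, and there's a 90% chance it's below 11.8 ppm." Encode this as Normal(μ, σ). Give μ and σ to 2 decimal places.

The p-quantile of Normal(μ,σ) is μ + z_p·σ, with z_{0.25} = -0.6745 and z_{0.9} = 1.282.
Eliminate σ: μ = (z₂·x₁ − z₁·x₂)/(z₂ − z₁) = (1.282·-19.4 − (-0.6745)·11.8)/1.956 = -8.64.
Then σ = (x₂ − x₁)/(z₂ − z₁) = (11.8 − -19.4)/1.956 = 15.95.

μ = -8.64, σ = 15.95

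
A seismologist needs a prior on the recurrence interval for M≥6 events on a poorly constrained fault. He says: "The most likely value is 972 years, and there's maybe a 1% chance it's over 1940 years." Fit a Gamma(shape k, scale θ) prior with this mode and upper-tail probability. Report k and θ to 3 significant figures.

k ≈ 11.3, θ ≈ 94.5

Gamma(k,θ) with k>1 has mode (k−1)θ, so θ = 972/(k−1).
Need P(X < 1940) = 0.99 with θ tied to k this way. Start at k = 2, θ = 972: P(X<1940) ≈ 0.593.
Too low — raise k to concentrate. Iterating converges to k ≈ 11.3.
Then θ = 972/(11.3−1) ≈ 94.5.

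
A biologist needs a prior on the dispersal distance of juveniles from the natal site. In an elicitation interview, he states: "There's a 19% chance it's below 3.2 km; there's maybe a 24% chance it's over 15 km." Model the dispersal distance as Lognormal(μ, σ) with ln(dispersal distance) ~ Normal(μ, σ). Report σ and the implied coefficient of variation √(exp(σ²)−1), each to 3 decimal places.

If T ~ Lognormal(μ,σ) then ln T ~ Normal(μ,σ), so the p-quantile of ln T is μ + z_p·σ.
ln(3.2) = 1.163 and ln(15) = 2.708; z_{0.19} = -0.8779, z_{0.76} = 0.7063.
σ = (2.708 − 1.163)/(0.7063 − (-0.8779)) = 0.975.
μ = 1.163 − (-0.8779)·0.975 = 2.019.
CV = √(exp(σ²)−1) = √(exp(0.9510)−1) = 1.260.

σ ≈ 0.975, CV ≈ 1.260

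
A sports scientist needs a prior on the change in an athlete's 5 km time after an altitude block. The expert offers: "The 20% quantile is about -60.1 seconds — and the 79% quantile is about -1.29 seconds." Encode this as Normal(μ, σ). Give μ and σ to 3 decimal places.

For Normal(μ,σ), the p-quantile is μ + z_p·σ. Here z_{0.2} = -0.8416, z_{0.79} = 0.8064.
So -60.1 = μ − 0.8416σ and -1.29 = μ + 0.8064σ.
Subtracting: σ = (-1.29 − -60.1)/(0.8064 − (-0.8416)) = 35.685.
Then μ = -60.1 − (-0.8416)·35.685 = -30.067.

μ = -30.067, σ = 35.685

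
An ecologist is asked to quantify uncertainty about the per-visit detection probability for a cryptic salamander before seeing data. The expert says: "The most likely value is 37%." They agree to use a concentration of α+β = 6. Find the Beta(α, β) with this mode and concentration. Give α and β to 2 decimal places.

For α,β > 1 the Beta mode is (α−1)/(α+β−2). With α+β = 6, the mode is (α−1)/4.
Set (α−1)/4 = 0.37 → α = 1 + 0.37·4 = 2.48.
β = 6 − α = 3.52.

α = 2.48, β = 3.52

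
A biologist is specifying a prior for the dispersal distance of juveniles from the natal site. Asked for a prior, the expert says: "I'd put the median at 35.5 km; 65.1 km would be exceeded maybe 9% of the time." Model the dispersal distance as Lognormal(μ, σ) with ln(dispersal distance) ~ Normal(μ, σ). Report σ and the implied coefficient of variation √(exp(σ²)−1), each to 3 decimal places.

If T ~ Lognormal(μ,σ) then ln T ~ Normal(μ,σ), so the p-quantile of ln T is μ + z_p·σ.
ln(35.5) = 3.57 and ln(65.1) = 4.176; z_{0.5} = 0, z_{0.91} = 1.341.
σ = (4.176 − 3.57)/(1.341 − (0)) = 0.452.
μ = 3.57 − (0)·0.452 = 3.570.
CV = √(exp(σ²)−1) = √(exp(0.2046)−1) = 0.476.

σ ≈ 0.452, CV ≈ 0.476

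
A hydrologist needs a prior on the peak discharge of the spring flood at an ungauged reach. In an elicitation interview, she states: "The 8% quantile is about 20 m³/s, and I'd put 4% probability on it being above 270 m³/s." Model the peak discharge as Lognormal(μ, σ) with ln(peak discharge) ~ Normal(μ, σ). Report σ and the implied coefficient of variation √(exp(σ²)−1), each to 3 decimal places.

σ ≈ 0.825, CV ≈ 0.987

If T ~ Lognormal(μ,σ) then ln T ~ Normal(μ,σ), so the p-quantile of ln T is μ + z_p·σ.
ln(20) = 2.996 and ln(270) = 5.598; z_{0.08} = -1.405, z_{0.96} = 1.751.
σ = (5.598 − 2.996)/(1.751 − (-1.405)) = 0.825.
μ = 2.996 − (-1.405)·0.825 = 4.155.
CV = √(exp(σ²)−1) = √(exp(0.6802)−1) = 0.987.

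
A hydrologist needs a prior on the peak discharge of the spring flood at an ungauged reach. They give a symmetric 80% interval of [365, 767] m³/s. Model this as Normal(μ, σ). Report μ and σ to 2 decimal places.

μ = 566.00, σ = 156.84

A symmetric 80% interval runs μ ± z·σ with z = 1.282.
Half-width = 201, so σ = 201/1.282 = 156.84.
μ is the interval midpoint, 566.00.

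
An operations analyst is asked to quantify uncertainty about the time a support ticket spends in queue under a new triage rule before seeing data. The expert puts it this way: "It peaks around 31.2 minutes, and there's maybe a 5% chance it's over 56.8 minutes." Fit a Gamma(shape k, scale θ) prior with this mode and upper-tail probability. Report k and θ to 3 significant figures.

Gamma(k,θ) with k>1 has mode (k−1)θ, so θ = 31.2/(k−1).
Need P(X < 56.8) = 0.95 with θ tied to k this way. Start at k = 2, θ = 31.2: P(X<56.8) ≈ 0.543.
Too low — raise k to concentrate. Iterating converges to k ≈ 8.76.
Then θ = 31.2/(8.76−1) ≈ 4.02.

k ≈ 8.76, θ ≈ 4.02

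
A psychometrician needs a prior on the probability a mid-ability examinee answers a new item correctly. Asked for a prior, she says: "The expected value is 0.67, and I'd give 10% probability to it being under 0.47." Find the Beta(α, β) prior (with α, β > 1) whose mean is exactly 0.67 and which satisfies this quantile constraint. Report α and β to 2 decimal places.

With mean 0.67 fixed, write α = 0.67s, β = 0.33s where s = α+β.
Need P(θ < 0.47) = 0.1 under Beta(0.67s, 0.33s). Normal approximation: (q−m)/√(m(1−m)/s) ≈ z_{0.1} = -1.28, so s ≈ 0.67·0.33·(-1.28)²/(0.47−0.67)² = 9.1.
At s = 9.1: P(θ<0.47) ≈ 0.104. Adjusting to match 0.1 gives s ≈ 9.41.
So α = 0.67·9.41 ≈ 6.30, β = 0.33·9.41 ≈ 3.11.

α ≈ 6.30, β ≈ 3.11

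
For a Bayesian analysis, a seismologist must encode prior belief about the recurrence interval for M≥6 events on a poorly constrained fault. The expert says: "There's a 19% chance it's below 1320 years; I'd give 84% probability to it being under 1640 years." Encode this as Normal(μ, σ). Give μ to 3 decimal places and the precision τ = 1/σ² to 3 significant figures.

μ = 1470.039, τ = 3.42e-05

For Normal(μ,σ), the p-quantile is μ + z_p·σ. Here z_{0.19} = -0.8779, z_{0.84} = 0.9945.
So 1320 = μ − 0.8779σ and 1640 = μ + 0.9945σ.
Subtracting: σ = (1640 − 1320)/(0.9945 − (-0.8779)) = 170.908.
Then μ = 1320 − (-0.8779)·170.908 = 1470.039.
Precision τ = 1/σ² = 1/170.9² = 3.42e-05.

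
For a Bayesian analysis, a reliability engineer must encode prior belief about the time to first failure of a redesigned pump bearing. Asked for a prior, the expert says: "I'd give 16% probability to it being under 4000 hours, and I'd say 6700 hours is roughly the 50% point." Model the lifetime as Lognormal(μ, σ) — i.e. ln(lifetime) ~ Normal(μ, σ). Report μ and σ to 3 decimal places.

μ ≈ 8.810, σ ≈ 0.519

If T ~ Lognormal(μ,σ) then ln T ~ Normal(μ,σ), so the p-quantile of ln T is μ + z_p·σ.
ln(4000) = 8.294 and ln(6700) = 8.81; z_{0.16} = -0.9945, z_{0.5} = 0.
σ = (8.81 − 8.294)/(0 − (-0.9945)) = 0.519.
μ = 8.294 − (-0.9945)·0.519 = 8.810.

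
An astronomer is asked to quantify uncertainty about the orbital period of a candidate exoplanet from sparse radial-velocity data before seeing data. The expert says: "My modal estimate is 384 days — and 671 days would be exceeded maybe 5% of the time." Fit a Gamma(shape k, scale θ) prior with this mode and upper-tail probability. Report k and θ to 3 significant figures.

Gamma(k,θ) with k>1 has mode (k−1)θ, so θ = 384/(k−1).
Need P(X < 671) = 0.95 with θ tied to k this way. Start at k = 2, θ = 384: P(X<671) ≈ 0.521.
Too low — raise k to concentrate. Iterating converges to k ≈ 9.96.
Then θ = 384/(9.96−1) ≈ 42.9.

k ≈ 9.96, θ ≈ 42.9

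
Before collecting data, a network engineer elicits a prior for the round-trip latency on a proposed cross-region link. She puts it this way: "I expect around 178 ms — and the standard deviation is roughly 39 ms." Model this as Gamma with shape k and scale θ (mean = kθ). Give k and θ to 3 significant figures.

For Gamma(k, scale θ): mean = kθ, variance = kθ², so CV = 1/√k.
CV = SD/mean = 39/178 = 0.2191, hence k = 1/CV² = 20.8.
Then θ = mean/k = 178/20.8 = 8.54.

k ≈ 20.8, θ ≈ 8.54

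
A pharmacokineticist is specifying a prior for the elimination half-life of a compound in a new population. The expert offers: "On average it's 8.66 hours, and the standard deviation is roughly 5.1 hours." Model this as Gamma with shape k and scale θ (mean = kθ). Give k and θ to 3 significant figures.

k ≈ 2.88, θ ≈ 3

For Gamma(k, scale θ): mean = kθ, variance = kθ², so CV = 1/√k.
CV = SD/mean = 5.1/8.66 = 0.5889, hence k = 1/CV² = 2.88.
Then θ = mean/k = 8.66/2.88 = 3.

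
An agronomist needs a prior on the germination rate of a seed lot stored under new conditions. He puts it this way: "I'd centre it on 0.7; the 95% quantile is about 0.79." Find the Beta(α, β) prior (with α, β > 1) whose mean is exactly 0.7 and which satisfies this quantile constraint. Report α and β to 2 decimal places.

With mean 0.7 fixed, write α = 0.7s, β = 0.3s where s = α+β.
Need P(θ < 0.79) = 0.95 under Beta(0.7s, 0.3s). Normal approximation: (q−m)/√(m(1−m)/s) ≈ z_{0.95} = 1.64, so s ≈ 0.7·0.3·(1.64)²/(0.79−0.7)² = 70.1.
At s = 70.1: P(θ<0.79) ≈ 0.958. Adjusting to match 0.95 gives s ≈ 63.82.
So α = 0.7·63.82 ≈ 44.67, β = 0.3·63.82 ≈ 19.14.

α ≈ 44.67, β ≈ 19.14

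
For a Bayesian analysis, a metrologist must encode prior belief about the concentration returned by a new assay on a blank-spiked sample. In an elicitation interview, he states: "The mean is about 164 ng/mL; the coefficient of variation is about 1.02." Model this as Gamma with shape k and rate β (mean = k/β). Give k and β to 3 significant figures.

For Gamma(k, rate β): mean = k/β, variance = k/β², so CV = 1/√k.
CV = 1.02, hence k = 1/CV² = 0.961.
Then β = k/mean = 0.961/164 = 0.00586.

k ≈ 0.961, β ≈ 0.00586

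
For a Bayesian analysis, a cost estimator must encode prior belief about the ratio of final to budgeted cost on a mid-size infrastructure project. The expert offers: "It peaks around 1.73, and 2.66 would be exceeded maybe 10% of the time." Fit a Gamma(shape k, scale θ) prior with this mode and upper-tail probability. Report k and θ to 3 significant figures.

Gamma(k,θ) with k>1 has mode (k−1)θ, so θ = 1.73/(k−1).
Need P(X < 2.66) = 0.9 with θ tied to k this way. Start at k = 2, θ = 1.73: P(X<2.66) ≈ 0.455.
Too low — raise k to concentrate. Iterating converges to k ≈ 11.1.
Then θ = 1.73/(11.1−1) ≈ 0.171.

k ≈ 11.1, θ ≈ 0.171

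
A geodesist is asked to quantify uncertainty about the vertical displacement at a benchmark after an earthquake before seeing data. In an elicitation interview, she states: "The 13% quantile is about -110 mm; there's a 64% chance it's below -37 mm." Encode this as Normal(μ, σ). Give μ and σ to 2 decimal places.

For Normal(μ,σ), the p-quantile is μ + z_p·σ. Here z_{0.13} = -1.126, z_{0.64} = 0.3585.
So -110 = μ − 1.126σ and -37 = μ + 0.3585σ.
Subtracting: σ = (-37 − -110)/(0.3585 − (-1.126)) = 49.16.
Then μ = -110 − (-1.126)·49.16 = -54.62.

μ = -54.62, σ = 49.16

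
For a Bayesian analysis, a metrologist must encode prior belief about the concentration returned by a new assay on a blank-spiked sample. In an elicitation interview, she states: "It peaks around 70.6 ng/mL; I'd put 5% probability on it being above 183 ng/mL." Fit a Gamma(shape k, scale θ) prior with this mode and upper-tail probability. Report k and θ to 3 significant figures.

Gamma(k,θ) with k>1 has mode (k−1)θ, so θ = 70.6/(k−1).
Need P(X < 183) = 0.95 with θ tied to k this way. Start at k = 2, θ = 70.6: P(X<183) ≈ 0.731.
Too low — raise k to concentrate. Iterating converges to k ≈ 3.98.
Then θ = 70.6/(3.98−1) ≈ 23.7.

k ≈ 3.98, θ ≈ 23.7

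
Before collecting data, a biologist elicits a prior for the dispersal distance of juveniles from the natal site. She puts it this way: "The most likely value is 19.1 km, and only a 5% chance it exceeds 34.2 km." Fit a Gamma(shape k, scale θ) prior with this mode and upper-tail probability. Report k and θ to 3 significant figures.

k ≈ 9.21, θ ≈ 2.33

Gamma(k,θ) with k>1 has mode (k−1)θ, so θ = 19.1/(k−1).
Need P(X < 34.2) = 0.95 with θ tied to k this way. Start at k = 2, θ = 19.1: P(X<34.2) ≈ 0.534.
Too low — raise k to concentrate. Iterating converges to k ≈ 9.21.
Then θ = 19.1/(9.21−1) ≈ 2.33.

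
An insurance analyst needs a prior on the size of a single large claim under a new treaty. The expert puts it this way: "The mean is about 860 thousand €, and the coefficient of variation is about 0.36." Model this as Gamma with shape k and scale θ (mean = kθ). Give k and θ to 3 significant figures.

k ≈ 7.72, θ ≈ 111

For Gamma(k, scale θ): mean = kθ, variance = kθ², so CV = 1/√k.
CV = 0.36, hence k = 1/CV² = 7.72.
Then θ = mean/k = 860/7.72 = 111.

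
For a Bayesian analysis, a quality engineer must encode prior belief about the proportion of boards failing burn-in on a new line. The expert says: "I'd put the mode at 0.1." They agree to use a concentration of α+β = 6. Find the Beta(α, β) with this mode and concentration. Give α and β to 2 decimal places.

For α,β > 1 the Beta mode is (α−1)/(α+β−2). With α+β = 6, the mode is (α−1)/4.
Set (α−1)/4 = 0.1 → α = 1 + 0.1·4 = 1.40.
β = 6 − α = 4.60.

α = 1.40, β = 4.60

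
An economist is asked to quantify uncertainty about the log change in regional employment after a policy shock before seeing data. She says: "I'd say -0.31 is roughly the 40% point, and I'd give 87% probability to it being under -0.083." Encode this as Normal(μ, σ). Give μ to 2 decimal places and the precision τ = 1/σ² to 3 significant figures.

The p-quantile of Normal(μ,σ) is μ + z_p·σ, with z_{0.4} = -0.2533 and z_{0.87} = 1.126.
Eliminate σ: μ = (z₂·x₁ − z₁·x₂)/(z₂ − z₁) = (1.126·-0.31 − (-0.2533)·-0.083)/1.38 = -0.27.
Then σ = (x₂ − x₁)/(z₂ − z₁) = (-0.083 − -0.31)/1.38 = 0.16.
Precision τ = 1/σ² = 1/0.1645² = 36.9.

μ = -0.27, τ = 36.9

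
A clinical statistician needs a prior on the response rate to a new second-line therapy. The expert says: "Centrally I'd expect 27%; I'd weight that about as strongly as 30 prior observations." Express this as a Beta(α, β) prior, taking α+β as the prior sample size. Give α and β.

α = 8.1, β = 21.9

Under the effective-sample-size interpretation, Beta(α, β) has prior mean α/(α+β) and prior sample size α+β.
So α+β = 30 and α/(α+β) = 0.27, giving α = 0.27·30 = 8.1 and β = 30 − 8.1 = 21.9.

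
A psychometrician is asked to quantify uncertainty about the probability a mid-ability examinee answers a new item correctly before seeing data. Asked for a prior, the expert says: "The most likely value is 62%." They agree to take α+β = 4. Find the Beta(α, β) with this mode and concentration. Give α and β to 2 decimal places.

For α,β > 1 the Beta mode is (α−1)/(α+β−2). With α+β = 4, the mode is (α−1)/2.
Set (α−1)/2 = 0.62 → α = 1 + 0.62·2 = 2.24.
β = 4 − α = 1.76.

α = 2.24, β = 1.76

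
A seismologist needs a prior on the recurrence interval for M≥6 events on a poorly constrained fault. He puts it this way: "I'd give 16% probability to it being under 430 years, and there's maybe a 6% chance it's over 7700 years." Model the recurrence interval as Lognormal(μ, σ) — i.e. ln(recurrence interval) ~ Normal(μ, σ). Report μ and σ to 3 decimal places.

μ ≈ 7.189, σ ≈ 1.132

If T ~ Lognormal(μ,σ) then ln T ~ Normal(μ,σ), so the p-quantile of ln T is μ + z_p·σ.
ln(430) = 6.064 and ln(7700) = 8.949; z_{0.16} = -0.9945, z_{0.94} = 1.555.
σ = (8.949 − 6.064)/(1.555 − (-0.9945)) = 1.132.
μ = 6.064 − (-0.9945)·1.132 = 7.189.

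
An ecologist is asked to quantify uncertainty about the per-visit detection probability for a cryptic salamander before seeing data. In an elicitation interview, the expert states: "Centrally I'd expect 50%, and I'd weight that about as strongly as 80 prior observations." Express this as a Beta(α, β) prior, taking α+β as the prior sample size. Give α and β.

α = 40, β = 40

Under the effective-sample-size interpretation, Beta(α, β) has prior mean α/(α+β) and prior sample size α+β.
So α+β = 80 and α/(α+β) = 0.5, giving α = 0.5·80 = 40 and β = 80 − 40 = 40.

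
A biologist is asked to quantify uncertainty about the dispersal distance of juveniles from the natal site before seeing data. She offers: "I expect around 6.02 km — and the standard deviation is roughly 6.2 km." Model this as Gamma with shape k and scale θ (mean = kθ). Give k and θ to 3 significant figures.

For Gamma(k, scale θ): mean = kθ, variance = kθ², so CV = 1/√k.
CV = SD/mean = 6.2/6.02 = 1.03, hence k = 1/CV² = 0.943.
Then θ = mean/k = 6.02/0.943 = 6.39.

k ≈ 0.943, θ ≈ 6.39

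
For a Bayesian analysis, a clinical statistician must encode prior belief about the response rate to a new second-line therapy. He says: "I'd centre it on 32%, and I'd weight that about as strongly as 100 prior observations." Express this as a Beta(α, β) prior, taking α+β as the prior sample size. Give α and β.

Under the effective-sample-size interpretation, Beta(α, β) has prior mean α/(α+β) and prior sample size α+β.
So α+β = 100 and α/(α+β) = 0.32, giving α = 0.32·100 = 32 and β = 100 − 32 = 68.

α = 32, β = 68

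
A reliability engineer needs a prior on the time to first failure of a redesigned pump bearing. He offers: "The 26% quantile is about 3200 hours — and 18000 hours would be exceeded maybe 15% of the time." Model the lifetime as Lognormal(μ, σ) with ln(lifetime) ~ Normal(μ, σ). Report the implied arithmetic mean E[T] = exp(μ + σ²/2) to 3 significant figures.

If T ~ Lognormal(μ,σ) then ln T ~ Normal(μ,σ), so the p-quantile of ln T is μ + z_p·σ.
ln(3200) = 8.071 and ln(18000) = 9.798; z_{0.26} = -0.6433, z_{0.85} = 1.036.
σ = (9.798 − 8.071)/(1.036 − (-0.6433)) = 1.028.
μ = 8.071 − (-0.6433)·1.028 = 8.732.
E[T] = exp(μ + σ²/2) = exp(8.732 + 0.5286) = 10500 hours.

E[T] ≈ 10500 hours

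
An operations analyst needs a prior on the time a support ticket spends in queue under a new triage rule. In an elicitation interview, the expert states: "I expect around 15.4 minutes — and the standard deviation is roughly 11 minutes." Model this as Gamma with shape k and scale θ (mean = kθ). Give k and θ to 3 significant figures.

k ≈ 1.96, θ ≈ 7.86

For Gamma(k, scale θ): mean = kθ, variance = kθ², so CV = 1/√k.
CV = SD/mean = 11/15.4 = 0.7143, hence k = 1/CV² = 1.96.
Then θ = mean/k = 15.4/1.96 = 7.86.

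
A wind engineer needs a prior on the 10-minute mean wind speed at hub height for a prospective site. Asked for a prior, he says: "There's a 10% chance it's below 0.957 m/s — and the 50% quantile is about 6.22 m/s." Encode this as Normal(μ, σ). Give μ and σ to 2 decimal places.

The p-quantile of Normal(μ,σ) is μ + z_p·σ, with z_{0.1} = -1.282 and z_{0.5} = 0.
Eliminate σ: μ = (z₂·x₁ − z₁·x₂)/(z₂ − z₁) = (0·0.957 − (-1.282)·6.22)/1.282 = 6.22.
Then σ = (x₂ − x₁)/(z₂ − z₁) = (6.22 − 0.957)/1.282 = 4.11.

μ = 6.22, σ = 4.11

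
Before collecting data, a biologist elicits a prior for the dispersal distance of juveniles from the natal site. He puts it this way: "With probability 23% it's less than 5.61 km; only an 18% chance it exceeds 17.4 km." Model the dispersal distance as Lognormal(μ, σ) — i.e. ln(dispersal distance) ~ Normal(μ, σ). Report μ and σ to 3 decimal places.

If T ~ Lognormal(μ,σ) then ln T ~ Normal(μ,σ), so the p-quantile of ln T is μ + z_p·σ.
ln(5.61) = 1.725 and ln(17.4) = 2.856; z_{0.23} = -0.7388, z_{0.82} = 0.9154.
σ = (2.856 − 1.725)/(0.9154 − (-0.7388)) = 0.684.
μ = 1.725 − (-0.7388)·0.684 = 2.230.

μ ≈ 2.230, σ ≈ 0.684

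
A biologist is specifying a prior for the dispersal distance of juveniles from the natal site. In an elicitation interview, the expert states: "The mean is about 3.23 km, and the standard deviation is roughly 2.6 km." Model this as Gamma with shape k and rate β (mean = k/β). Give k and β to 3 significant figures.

For Gamma(k, rate β): mean = k/β, variance = k/β², so CV = 1/√k.
CV = SD/mean = 2.6/3.23 = 0.805, hence k = 1/CV² = 1.54.
Then β = k/mean = 1.54/3.23 = 0.478.

k ≈ 1.54, β ≈ 0.478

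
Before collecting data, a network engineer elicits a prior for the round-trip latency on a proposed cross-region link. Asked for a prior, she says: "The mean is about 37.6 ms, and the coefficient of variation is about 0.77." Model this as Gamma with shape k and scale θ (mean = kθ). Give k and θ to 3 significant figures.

For Gamma(k, scale θ): mean = kθ, variance = kθ², so CV = 1/√k.
CV = 0.77, hence k = 1/CV² = 1.69.
Then θ = mean/k = 37.6/1.69 = 22.3.

k ≈ 1.69, θ ≈ 22.3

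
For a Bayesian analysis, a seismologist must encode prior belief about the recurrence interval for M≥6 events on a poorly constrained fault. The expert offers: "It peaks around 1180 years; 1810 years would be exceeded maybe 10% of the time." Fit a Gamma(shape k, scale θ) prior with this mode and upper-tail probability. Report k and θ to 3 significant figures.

Gamma(k,θ) with k>1 has mode (k−1)θ, so θ = 1180/(k−1).
Need P(X < 1810) = 0.9 with θ tied to k this way. Start at k = 2, θ = 1180: P(X<1810) ≈ 0.453.
Too low — raise k to concentrate. Iterating converges to k ≈ 11.2.
Then θ = 1180/(11.2−1) ≈ 116.

k ≈ 11.2, θ ≈ 116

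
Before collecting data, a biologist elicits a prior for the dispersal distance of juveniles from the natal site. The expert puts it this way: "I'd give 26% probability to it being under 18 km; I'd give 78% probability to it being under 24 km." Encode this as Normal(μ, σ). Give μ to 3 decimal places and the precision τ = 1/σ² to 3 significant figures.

For Normal(μ,σ), the p-quantile is μ + z_p·σ. Here z_{0.26} = -0.6433, z_{0.78} = 0.7722.
So 18 = μ − 0.6433σ and 24 = μ + 0.7722σ.
Subtracting: σ = (24 − 18)/(0.7722 − (-0.6433)) = 4.239.
Then μ = 18 − (-0.6433)·4.239 = 20.727.
Precision τ = 1/σ² = 1/4.239² = 0.0557.

μ = 20.727, τ = 0.0557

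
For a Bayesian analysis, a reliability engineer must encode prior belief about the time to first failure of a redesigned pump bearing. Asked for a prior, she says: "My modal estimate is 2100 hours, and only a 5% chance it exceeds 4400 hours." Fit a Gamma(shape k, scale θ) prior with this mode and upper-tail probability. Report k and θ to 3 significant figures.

k ≈ 6.05, θ ≈ 416

Gamma(k,θ) with k>1 has mode (k−1)θ, so θ = 2100/(k−1).
Need P(X < 4400) = 0.95 with θ tied to k this way. Start at k = 2, θ = 2100: P(X<4400) ≈ 0.619.
Too low — raise k to concentrate. Iterating converges to k ≈ 6.05.
Then θ = 2100/(6.05−1) ≈ 416.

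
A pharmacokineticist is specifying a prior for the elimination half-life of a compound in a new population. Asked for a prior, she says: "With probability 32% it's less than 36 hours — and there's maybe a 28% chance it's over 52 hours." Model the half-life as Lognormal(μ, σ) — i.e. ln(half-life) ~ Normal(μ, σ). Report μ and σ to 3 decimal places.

μ ≈ 3.747, σ ≈ 0.350

If T ~ Lognormal(μ,σ) then ln T ~ Normal(μ,σ), so the p-quantile of ln T is μ + z_p·σ.
ln(36) = 3.584 and ln(52) = 3.951; z_{0.32} = -0.4677, z_{0.72} = 0.5828.
σ = (3.951 − 3.584)/(0.5828 − (-0.4677)) = 0.350.
μ = 3.584 − (-0.4677)·0.350 = 3.747.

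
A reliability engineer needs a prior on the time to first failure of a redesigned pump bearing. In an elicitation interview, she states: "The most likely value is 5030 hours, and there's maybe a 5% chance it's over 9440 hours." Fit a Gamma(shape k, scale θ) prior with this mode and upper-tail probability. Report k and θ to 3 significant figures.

Gamma(k,θ) with k>1 has mode (k−1)θ, so θ = 5030/(k−1).
Need P(X < 9440) = 0.95 with θ tied to k this way. Start at k = 2, θ = 5030: P(X<9440) ≈ 0.560.
Too low — raise k to concentrate. Iterating converges to k ≈ 8.02.
Then θ = 5030/(8.02−1) ≈ 717.

k ≈ 8.02, θ ≈ 717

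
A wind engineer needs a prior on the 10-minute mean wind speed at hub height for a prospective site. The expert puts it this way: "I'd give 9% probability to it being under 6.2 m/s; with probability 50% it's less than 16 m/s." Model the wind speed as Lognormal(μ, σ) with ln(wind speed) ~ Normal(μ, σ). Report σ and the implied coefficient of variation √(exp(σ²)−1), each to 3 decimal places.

σ ≈ 0.707, CV ≈ 0.805

If T ~ Lognormal(μ,σ) then ln T ~ Normal(μ,σ), so the p-quantile of ln T is μ + z_p·σ.
ln(6.2) = 1.825 and ln(16) = 2.773; z_{0.09} = -1.341, z_{0.5} = 0.
σ = (2.773 − 1.825)/(0 − (-1.341)) = 0.707.
μ = 1.825 − (-1.341)·0.707 = 2.773.
CV = √(exp(σ²)−1) = √(exp(0.5000)−1) = 0.805.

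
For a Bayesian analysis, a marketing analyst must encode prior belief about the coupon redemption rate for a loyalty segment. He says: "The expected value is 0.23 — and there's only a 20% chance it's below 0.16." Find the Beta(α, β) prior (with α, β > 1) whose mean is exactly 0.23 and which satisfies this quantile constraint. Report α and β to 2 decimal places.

α ≈ 6.11, β ≈ 20.45

With mean 0.23 fixed, write α = 0.23s, β = 0.77s where s = α+β.
Need P(θ < 0.16) = 0.2 under Beta(0.23s, 0.77s). Normal approximation: (q−m)/√(m(1−m)/s) ≈ z_{0.2} = -0.842, so s ≈ 0.23·0.77·(-0.842)²/(0.16−0.23)² = 25.6.
At s = 25.6: P(θ<0.16) ≈ 0.205. Adjusting to match 0.2 gives s ≈ 26.56.
So α = 0.23·26.56 ≈ 6.11, β = 0.77·26.56 ≈ 20.45.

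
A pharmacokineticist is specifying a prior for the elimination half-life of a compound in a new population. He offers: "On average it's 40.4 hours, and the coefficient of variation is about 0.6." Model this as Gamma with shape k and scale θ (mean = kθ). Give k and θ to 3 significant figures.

k ≈ 2.78, θ ≈ 14.5

For Gamma(k, scale θ): mean = kθ, variance = kθ², so CV = 1/√k.
CV = 0.6, hence k = 1/CV² = 2.78.
Then θ = mean/k = 40.4/2.78 = 14.5.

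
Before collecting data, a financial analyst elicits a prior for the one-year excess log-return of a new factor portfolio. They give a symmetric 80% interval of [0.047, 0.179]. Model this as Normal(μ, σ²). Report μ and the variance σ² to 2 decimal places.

A symmetric 80% interval runs μ ± z·σ with z = 1.282.
Half-width = 0.066, so σ = 0.066/1.282 = 0.052 and σ² = 0.00.
μ is the interval midpoint, 0.11.

μ = 0.11, σ² = 0.00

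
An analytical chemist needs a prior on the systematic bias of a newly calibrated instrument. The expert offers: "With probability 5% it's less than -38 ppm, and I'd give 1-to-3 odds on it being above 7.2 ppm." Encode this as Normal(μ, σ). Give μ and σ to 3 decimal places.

The p-quantile of Normal(μ,σ) is μ + z_p·σ, with z_{0.05} = -1.645 and z_{0.75} = 0.6745.
Eliminate σ: μ = (z₂·x₁ − z₁·x₂)/(z₂ − z₁) = (0.6745·-38 − (-1.645)·7.2)/2.319 = -5.945.
Then σ = (x₂ − x₁)/(z₂ − z₁) = (7.2 − -38)/2.319 = 19.488.

μ = -5.945, σ = 19.488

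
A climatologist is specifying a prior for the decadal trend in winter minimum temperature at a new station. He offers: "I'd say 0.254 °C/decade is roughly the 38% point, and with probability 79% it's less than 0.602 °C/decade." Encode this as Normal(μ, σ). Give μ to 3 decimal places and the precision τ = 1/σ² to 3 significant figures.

The p-quantile of Normal(μ,σ) is μ + z_p·σ, with z_{0.38} = -0.3055 and z_{0.79} = 0.8064.
Eliminate σ: μ = (z₂·x₁ − z₁·x₂)/(z₂ − z₁) = (0.8064·0.254 − (-0.3055)·0.602)/1.112 = 0.350.
Then σ = (x₂ − x₁)/(z₂ − z₁) = (0.602 − 0.254)/1.112 = 0.313.
Precision τ = 1/σ² = 1/0.313² = 10.2.

μ = 0.350, τ = 10.2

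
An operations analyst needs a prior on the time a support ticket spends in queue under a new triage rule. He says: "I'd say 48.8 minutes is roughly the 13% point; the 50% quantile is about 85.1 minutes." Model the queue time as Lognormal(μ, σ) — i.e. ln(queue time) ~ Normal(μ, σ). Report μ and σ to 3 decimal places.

μ ≈ 4.444, σ ≈ 0.494

If T ~ Lognormal(μ,σ) then ln T ~ Normal(μ,σ), so the p-quantile of ln T is μ + z_p·σ.
ln(48.8) = 3.888 and ln(85.1) = 4.444; z_{0.13} = -1.126, z_{0.5} = 0.
σ = (4.444 − 3.888)/(0 − (-1.126)) = 0.494.
μ = 3.888 − (-1.126)·0.494 = 4.444.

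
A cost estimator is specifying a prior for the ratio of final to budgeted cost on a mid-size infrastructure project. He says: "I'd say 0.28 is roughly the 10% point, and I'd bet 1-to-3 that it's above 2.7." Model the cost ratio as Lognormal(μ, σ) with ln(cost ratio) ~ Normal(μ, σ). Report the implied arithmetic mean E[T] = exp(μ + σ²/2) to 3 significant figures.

E[T] ≈ 2.42

If T ~ Lognormal(μ,σ) then ln T ~ Normal(μ,σ), so the p-quantile of ln T is μ + z_p·σ.
ln(0.28) = -1.273 and ln(2.7) = 0.9933; z_{0.1} = -1.282, z_{0.75} = 0.6745.
σ = (0.9933 − -1.273)/(0.6745 − (-1.282)) = 1.159.
μ = -1.273 − (-1.282)·1.159 = 0.212.
E[T] = exp(μ + σ²/2) = exp(0.212 + 0.6711) = 2.42.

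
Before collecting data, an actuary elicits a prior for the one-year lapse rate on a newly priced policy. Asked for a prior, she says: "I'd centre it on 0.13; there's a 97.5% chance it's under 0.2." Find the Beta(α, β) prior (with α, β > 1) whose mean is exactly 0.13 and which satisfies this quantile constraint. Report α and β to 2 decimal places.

α ≈ 13.76, β ≈ 92.07

With mean 0.13 fixed, write α = 0.13s, β = 0.87s where s = α+β.
Need P(θ < 0.2) = 0.975 under Beta(0.13s, 0.87s). Normal approximation: (q−m)/√(m(1−m)/s) ≈ z_{0.975} = 1.96, so s ≈ 0.13·0.87·(1.96)²/(0.2−0.13)² = 88.7.
At s = 88.7: P(θ<0.2) ≈ 0.965. Adjusting to match 0.975 gives s ≈ 105.82.
So α = 0.13·105.82 ≈ 13.76, β = 0.87·105.82 ≈ 92.07.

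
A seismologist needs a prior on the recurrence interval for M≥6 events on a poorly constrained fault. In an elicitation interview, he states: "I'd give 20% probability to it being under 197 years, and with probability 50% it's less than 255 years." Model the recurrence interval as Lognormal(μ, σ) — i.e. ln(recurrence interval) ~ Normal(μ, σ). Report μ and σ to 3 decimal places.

If T ~ Lognormal(μ,σ) then ln T ~ Normal(μ,σ), so the p-quantile of ln T is μ + z_p·σ.
ln(197) = 5.283 and ln(255) = 5.541; z_{0.2} = -0.8416, z_{0.5} = 0.
σ = (5.541 − 5.283)/(0 − (-0.8416)) = 0.307.
μ = 5.283 − (-0.8416)·0.307 = 5.541.

μ ≈ 5.541, σ ≈ 0.307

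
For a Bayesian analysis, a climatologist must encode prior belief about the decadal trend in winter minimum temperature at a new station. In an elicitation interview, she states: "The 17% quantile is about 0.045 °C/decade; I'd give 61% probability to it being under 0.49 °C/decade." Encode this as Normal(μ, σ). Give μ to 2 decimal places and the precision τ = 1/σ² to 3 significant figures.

μ = 0.39, τ = 7.68

For Normal(μ,σ), the p-quantile is μ + z_p·σ. Here z_{0.17} = -0.9542, z_{0.61} = 0.2793.
So 0.045 = μ − 0.9542σ and 0.49 = μ + 0.2793σ.
Subtracting: σ = (0.49 − 0.045)/(0.2793 − (-0.9542)) = 0.36.
Then μ = 0.045 − (-0.9542)·0.36 = 0.39.
Precision τ = 1/σ² = 1/0.3608² = 7.68.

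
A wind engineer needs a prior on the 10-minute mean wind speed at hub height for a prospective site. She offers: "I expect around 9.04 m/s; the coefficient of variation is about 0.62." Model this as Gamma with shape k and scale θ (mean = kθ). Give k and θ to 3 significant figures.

k ≈ 2.6, θ ≈ 3.47

For Gamma(k, scale θ): mean = kθ, variance = kθ², so CV = 1/√k.
CV = 0.62, hence k = 1/CV² = 2.6.
Then θ = mean/k = 9.04/2.6 = 3.47.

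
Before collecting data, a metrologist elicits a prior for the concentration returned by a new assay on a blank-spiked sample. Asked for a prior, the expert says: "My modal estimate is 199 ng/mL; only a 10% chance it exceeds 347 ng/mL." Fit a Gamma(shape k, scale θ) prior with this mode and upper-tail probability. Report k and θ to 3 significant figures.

k ≈ 7.14, θ ≈ 32.4

Gamma(k,θ) with k>1 has mode (k−1)θ, so θ = 199/(k−1).
Need P(X < 347) = 0.9 with θ tied to k this way. Start at k = 2, θ = 199: P(X<347) ≈ 0.520.
Too low — raise k to concentrate. Iterating converges to k ≈ 7.14.
Then θ = 199/(7.14−1) ≈ 32.4.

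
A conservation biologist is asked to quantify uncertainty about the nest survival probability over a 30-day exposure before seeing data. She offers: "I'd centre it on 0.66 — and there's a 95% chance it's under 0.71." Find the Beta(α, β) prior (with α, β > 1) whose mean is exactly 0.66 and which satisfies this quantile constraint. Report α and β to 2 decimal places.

α ≈ 154.77, β ≈ 79.73

With mean 0.66 fixed, write α = 0.66s, β = 0.34s where s = α+β.
Need P(θ < 0.71) = 0.95 under Beta(0.66s, 0.34s). Normal approximation: (q−m)/√(m(1−m)/s) ≈ z_{0.95} = 1.64, so s ≈ 0.66·0.34·(1.64)²/(0.71−0.66)² = 242.8.
At s = 242.8: P(θ<0.71) ≈ 0.953. Adjusting to match 0.95 gives s ≈ 234.50.
So α = 0.66·234.50 ≈ 154.77, β = 0.34·234.50 ≈ 79.73.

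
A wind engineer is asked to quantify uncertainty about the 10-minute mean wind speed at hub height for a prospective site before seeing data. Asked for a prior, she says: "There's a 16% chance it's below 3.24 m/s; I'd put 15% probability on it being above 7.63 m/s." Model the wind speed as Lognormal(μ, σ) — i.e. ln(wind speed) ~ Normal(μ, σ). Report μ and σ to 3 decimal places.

If T ~ Lognormal(μ,σ) then ln T ~ Normal(μ,σ), so the p-quantile of ln T is μ + z_p·σ.
ln(3.24) = 1.176 and ln(7.63) = 2.032; z_{0.16} = -0.9945, z_{0.85} = 1.036.
σ = (2.032 − 1.176)/(1.036 − (-0.9945)) = 0.422.
μ = 1.176 − (-0.9945)·0.422 = 1.595.

μ ≈ 1.595, σ ≈ 0.422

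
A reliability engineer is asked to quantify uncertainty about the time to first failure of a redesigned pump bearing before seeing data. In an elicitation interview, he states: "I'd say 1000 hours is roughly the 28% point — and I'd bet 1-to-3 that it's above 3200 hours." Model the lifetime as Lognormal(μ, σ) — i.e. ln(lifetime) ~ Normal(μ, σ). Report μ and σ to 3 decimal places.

If T ~ Lognormal(μ,σ) then ln T ~ Normal(μ,σ), so the p-quantile of ln T is μ + z_p·σ.
ln(1000) = 6.908 and ln(3200) = 8.071; z_{0.28} = -0.5828, z_{0.75} = 0.6745.
σ = (8.071 − 6.908)/(0.6745 − (-0.5828)) = 0.925.
μ = 6.908 − (-0.5828)·0.925 = 7.447.

μ ≈ 7.447, σ ≈ 0.925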